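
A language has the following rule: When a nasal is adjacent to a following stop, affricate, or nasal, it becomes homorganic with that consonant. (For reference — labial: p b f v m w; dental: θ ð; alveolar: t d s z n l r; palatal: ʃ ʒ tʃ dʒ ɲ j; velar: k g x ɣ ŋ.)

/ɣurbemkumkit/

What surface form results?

/m/ before /k/ (velar) → [ŋ]
/m/ before /k/ (velar) → [ŋ]

[ɣurbeŋkuŋkit]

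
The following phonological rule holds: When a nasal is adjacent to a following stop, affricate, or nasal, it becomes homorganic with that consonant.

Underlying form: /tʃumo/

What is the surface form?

no segment meets the rule's conditions; no change.

[tʃumo]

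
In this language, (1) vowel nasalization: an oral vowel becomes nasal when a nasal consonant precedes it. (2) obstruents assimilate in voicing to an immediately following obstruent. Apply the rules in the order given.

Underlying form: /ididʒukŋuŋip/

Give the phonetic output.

[ididʒukŋũŋĩp]

Rule 1: /u/ after nasal /ŋ/ → [ũ]
Rule 1: /i/ after nasal /ŋ/ → [ĩ]
After rule 1: ididʒukŋũŋĩp
Rule 2: no segment meets the rule's conditions; no change.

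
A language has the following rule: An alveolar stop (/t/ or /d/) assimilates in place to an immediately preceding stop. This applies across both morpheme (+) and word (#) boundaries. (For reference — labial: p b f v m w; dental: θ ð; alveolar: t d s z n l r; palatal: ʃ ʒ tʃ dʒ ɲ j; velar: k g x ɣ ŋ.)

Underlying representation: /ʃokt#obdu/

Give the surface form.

[ʃokk#obbu]

/t/ after /k/ (velar) → [k]
/d/ after /b/ (labial) → [b]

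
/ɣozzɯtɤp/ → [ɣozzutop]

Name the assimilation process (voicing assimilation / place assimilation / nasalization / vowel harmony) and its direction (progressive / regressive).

vowel harmony, progressive

/ɯ/→[u] /ɤ/→[o].
Vowels agree with the first vowel, so the harmony is progressive.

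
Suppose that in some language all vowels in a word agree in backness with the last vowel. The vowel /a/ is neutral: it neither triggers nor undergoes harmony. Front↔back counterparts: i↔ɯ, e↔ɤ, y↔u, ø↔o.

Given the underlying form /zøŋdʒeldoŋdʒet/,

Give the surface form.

[zøŋdʒeldøŋdʒet]

/o/ harmonizes with /e/ ([-back]) → [ø]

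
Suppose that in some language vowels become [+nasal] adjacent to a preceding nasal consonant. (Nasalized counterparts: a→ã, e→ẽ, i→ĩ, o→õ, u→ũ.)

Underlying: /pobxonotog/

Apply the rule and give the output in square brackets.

/o/ after nasal /n/ → [õ]

[pobxonõtog]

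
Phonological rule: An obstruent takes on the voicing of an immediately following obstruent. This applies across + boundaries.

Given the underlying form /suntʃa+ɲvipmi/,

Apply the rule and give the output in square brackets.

no segment meets the rule's conditions; no change.

[suntʃa+ɲvipmi]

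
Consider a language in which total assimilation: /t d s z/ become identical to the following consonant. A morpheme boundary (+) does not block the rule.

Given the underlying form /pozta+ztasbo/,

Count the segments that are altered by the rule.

/z/ before /t/ → [t] (total assimilation)
/z/ before /t/ → [t] (total assimilation)
/s/ before /b/ → [b] (total assimilation)
3 segments change.

3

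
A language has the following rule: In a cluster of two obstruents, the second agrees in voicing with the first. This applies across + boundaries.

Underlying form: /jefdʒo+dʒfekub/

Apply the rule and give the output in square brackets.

[jeftʃo+dʒvekub]

/dʒ/ after /f/ (voiceless) → [tʃ]
/f/ after /dʒ/ (voiced) → [v]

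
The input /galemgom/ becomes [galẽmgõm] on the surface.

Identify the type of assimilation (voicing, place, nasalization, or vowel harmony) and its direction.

/e/→[ẽ] /o/→[õ].
Each target copies a feature from the following segment, so the direction is regressive.

nasalization, regressive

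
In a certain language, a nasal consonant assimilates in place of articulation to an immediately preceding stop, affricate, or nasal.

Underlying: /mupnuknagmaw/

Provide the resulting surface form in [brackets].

[mupmukŋagŋaw]

/n/ after /p/ (labial) → [m]
/n/ after /k/ (velar) → [ŋ]
/m/ after /g/ (velar) → [ŋ]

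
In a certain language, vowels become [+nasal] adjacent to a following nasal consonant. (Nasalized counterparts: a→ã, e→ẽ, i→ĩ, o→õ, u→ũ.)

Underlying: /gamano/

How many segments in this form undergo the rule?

/a/ before nasal /m/ → [ã]
/a/ before nasal /n/ → [ã]
2 segments change.

2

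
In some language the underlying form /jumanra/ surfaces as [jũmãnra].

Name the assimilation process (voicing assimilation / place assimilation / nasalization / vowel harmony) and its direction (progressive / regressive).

nasalization, regressive

/u/→[ũ] /a/→[ã].
Each target copies a feature from the following segment, so the direction is regressive.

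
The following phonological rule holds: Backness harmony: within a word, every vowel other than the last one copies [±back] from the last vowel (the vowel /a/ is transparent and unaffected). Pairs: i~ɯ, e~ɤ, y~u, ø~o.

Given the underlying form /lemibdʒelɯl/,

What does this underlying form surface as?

[lɤmɯbdʒɤlɯl]

/e/ harmonizes with /ɯ/ ([+back]) → [ɤ]
/i/ harmonizes with /ɯ/ ([+back]) → [ɯ]
/e/ harmonizes with /ɯ/ ([+back]) → [ɤ]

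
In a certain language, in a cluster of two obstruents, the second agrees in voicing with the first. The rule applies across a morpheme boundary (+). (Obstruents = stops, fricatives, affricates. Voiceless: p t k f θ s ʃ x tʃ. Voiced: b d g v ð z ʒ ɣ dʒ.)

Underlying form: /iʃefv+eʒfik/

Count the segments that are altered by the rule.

2

/v/ after /f/ (voiceless) → [f]
/f/ after /ʒ/ (voiced) → [v]
2 segments change.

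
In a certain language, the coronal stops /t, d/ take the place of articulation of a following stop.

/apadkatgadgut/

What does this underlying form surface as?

/d/ before /k/ (velar) → [g]
/t/ before /g/ (velar) → [k]
/d/ before /g/ (velar) → [g]

[apagkakgaggut]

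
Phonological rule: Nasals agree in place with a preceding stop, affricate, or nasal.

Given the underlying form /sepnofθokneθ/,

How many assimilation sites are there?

/n/ after /p/ (labial) → [m]
/n/ after /k/ (velar) → [ŋ]
2 segments change.

2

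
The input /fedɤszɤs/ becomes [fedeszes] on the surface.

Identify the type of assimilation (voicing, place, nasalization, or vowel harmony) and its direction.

/ɤ/→[e] /ɤ/→[e].
Vowels agree with the first vowel, so the harmony is progressive.

vowel harmony, progressive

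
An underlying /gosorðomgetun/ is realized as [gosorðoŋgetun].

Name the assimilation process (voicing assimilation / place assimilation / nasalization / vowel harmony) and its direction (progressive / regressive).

place assimilation, regressive

/m/→[ŋ].
Each target copies a feature from the following segment, so the direction is regressive.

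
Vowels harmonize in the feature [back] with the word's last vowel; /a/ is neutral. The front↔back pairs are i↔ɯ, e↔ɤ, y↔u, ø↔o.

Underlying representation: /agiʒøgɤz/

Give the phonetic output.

/i/ harmonizes with /ɤ/ ([+back]) → [ɯ]
/ø/ harmonizes with /ɤ/ ([+back]) → [o]

[agɯʒogɤz]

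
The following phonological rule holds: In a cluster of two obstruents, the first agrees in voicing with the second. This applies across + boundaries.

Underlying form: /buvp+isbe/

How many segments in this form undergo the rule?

2

/v/ before /p/ (voiceless) → [f]
/s/ before /b/ (voiced) → [z]
2 segments change.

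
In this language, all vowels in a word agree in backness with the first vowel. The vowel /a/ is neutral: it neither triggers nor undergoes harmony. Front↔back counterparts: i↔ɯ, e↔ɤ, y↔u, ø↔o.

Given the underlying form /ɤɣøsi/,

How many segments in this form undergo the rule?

2

/ø/ harmonizes with /ɤ/ ([+back]) → [o]
/i/ harmonizes with /ɤ/ ([+back]) → [ɯ]
2 segments change.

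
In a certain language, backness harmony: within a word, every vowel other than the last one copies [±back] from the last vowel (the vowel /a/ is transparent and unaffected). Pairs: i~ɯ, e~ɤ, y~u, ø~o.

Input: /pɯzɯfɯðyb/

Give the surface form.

/ɯ/ harmonizes with /y/ ([-back]) → [i]
/ɯ/ harmonizes with /y/ ([-back]) → [i]
/ɯ/ harmonizes with /y/ ([-back]) → [i]

[pizifiðyb]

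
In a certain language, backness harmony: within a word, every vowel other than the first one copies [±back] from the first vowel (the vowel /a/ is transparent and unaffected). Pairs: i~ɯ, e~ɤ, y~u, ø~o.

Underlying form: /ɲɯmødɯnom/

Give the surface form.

[ɲɯmodɯnom]

/ø/ harmonizes with /ɯ/ ([+back]) → [o]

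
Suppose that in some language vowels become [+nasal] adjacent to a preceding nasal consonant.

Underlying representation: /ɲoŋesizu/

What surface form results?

/o/ after nasal /ɲ/ → [õ]
/e/ after nasal /ŋ/ → [ẽ]

[ɲõŋẽsizu]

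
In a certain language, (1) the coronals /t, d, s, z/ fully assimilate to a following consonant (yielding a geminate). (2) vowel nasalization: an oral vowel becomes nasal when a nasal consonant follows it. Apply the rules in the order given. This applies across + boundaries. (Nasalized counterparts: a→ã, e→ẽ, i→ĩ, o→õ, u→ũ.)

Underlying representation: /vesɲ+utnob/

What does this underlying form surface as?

[vẽɲɲ+ũnnob]

Rule 1: /s/ before /ɲ/ → [ɲ] (total assimilation)
Rule 1: /t/ before /n/ → [n] (total assimilation)
After rule 1: veɲɲ+unnob
Rule 2: /e/ before nasal /ɲ/ → [ẽ]
Rule 2: /u/ before nasal /n/ → [ũ]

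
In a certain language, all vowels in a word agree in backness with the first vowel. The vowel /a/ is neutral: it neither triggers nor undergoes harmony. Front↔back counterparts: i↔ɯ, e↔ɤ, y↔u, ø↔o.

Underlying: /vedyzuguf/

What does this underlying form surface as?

[vedyzygyf]

/u/ harmonizes with /e/ ([-back]) → [y]
/u/ harmonizes with /e/ ([-back]) → [y]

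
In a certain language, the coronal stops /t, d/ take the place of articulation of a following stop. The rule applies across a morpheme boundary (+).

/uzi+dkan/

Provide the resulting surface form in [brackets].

/d/ before /k/ (velar) → [g]

[uzi+gkan]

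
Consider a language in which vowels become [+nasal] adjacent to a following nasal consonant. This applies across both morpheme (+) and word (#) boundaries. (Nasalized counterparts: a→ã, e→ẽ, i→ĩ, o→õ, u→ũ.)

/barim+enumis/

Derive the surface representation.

[barĩm+ẽnũmis]

/i/ before nasal /m/ → [ĩ]
/e/ before nasal /n/ → [ẽ]
/u/ before nasal /m/ → [ũ]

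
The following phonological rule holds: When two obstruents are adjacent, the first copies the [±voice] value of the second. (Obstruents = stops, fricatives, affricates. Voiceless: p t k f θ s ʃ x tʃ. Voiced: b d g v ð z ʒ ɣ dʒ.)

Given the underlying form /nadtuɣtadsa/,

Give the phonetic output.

[nattuxtatsa]

/d/ before /t/ (voiceless) → [t]
/ɣ/ before /t/ (voiceless) → [x]
/d/ before /s/ (voiceless) → [t]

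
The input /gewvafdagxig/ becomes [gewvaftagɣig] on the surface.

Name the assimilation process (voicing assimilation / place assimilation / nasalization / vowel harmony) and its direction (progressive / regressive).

/d/→[t] /x/→[ɣ].
Each target copies a feature from the preceding segment, so the direction is progressive.

voicing assimilation, progressive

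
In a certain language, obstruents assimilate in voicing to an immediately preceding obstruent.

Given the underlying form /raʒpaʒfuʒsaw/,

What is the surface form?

/p/ after /ʒ/ (voiced) → [b]
/f/ after /ʒ/ (voiced) → [v]
/s/ after /ʒ/ (voiced) → [z]

[raʒbaʒvuʒzaw]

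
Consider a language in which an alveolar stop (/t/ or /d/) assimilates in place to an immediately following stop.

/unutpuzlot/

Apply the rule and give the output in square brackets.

/t/ before /p/ (labial) → [p]

[unuppuzlot]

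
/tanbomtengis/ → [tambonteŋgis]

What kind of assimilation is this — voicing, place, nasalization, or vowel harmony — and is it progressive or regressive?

place assimilation, regressive

/n/→[m] /m/→[n] /n/→[ŋ].
Each target copies a feature from the following segment, so the direction is regressive.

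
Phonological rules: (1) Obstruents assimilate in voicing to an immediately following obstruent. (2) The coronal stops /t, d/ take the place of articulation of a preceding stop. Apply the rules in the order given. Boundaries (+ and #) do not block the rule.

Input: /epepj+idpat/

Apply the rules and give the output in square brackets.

[epepj+itpat]

Rule 1: /d/ before /p/ (voiceless) → [t]
After rule 1: epepj+itpat
Rule 2: no segment meets the rule's conditions; no change.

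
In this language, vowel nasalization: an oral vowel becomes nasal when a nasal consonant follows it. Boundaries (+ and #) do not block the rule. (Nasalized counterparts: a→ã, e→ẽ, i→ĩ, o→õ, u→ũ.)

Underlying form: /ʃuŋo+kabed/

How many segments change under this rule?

1

/u/ before nasal /ŋ/ → [ũ]
1 segment changes.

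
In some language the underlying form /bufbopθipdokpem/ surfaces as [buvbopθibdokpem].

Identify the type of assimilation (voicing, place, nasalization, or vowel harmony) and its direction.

voicing assimilation, regressive

/f/→[v] /p/→[b].
Each target copies a feature from the following segment, so the direction is regressive.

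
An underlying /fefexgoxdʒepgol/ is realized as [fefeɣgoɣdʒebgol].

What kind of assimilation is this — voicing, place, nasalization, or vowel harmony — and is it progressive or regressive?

/x/→[ɣ] /x/→[ɣ] /p/→[b].
Each target copies a feature from the following segment, so the direction is regressive.

voicing assimilation, regressive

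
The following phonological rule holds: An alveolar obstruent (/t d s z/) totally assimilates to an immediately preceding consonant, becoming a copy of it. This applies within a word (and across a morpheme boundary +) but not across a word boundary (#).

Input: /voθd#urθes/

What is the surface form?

[voθθ#urθes]

/d/ after /θ/ → [θ] (total assimilation)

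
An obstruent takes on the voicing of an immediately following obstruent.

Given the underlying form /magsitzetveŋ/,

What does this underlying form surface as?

/g/ before /s/ (voiceless) → [k]
/t/ before /z/ (voiced) → [d]
/t/ before /v/ (voiced) → [d]

[maksidzedveŋ]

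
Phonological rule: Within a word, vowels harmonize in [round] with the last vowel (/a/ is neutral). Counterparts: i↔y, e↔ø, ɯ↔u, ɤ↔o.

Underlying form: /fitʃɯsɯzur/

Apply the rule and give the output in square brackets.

[fytʃusuzur]

/i/ harmonizes with /u/ ([+round]) → [y]
/ɯ/ harmonizes with /u/ ([+round]) → [u]
/ɯ/ harmonizes with /u/ ([+round]) → [u]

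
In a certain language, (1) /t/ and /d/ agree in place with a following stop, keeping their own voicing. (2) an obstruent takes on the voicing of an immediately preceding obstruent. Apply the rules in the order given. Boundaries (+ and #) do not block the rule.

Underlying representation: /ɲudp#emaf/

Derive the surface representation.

[ɲubb#emaf]

Rule 1: /d/ before /p/ (labial) → [b]
After rule 1: ɲubp#emaf
Rule 2: /p/ after /b/ (voiced) → [b]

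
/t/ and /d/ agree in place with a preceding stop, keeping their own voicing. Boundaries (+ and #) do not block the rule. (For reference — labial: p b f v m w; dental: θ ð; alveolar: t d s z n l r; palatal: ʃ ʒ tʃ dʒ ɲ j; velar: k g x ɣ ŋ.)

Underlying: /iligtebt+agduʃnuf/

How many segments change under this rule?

/t/ after /g/ (velar) → [k]
/t/ after /b/ (labial) → [p]
/d/ after /g/ (velar) → [g]
3 segments change.

3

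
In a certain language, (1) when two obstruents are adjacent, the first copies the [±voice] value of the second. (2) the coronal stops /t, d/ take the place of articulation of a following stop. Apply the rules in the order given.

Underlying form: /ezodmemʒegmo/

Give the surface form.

[ezodmemʒegmo]

Rule 1: no segment meets the rule's conditions; no change.
After rule 1: ezodmemʒegmo
Rule 2: no segment meets the rule's conditions; no change.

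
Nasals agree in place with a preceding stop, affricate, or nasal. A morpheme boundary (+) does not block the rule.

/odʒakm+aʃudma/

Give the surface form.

/m/ after /k/ (velar) → [ŋ]
/m/ after /d/ (alveolar) → [n]

[odʒakŋ+aʃudna]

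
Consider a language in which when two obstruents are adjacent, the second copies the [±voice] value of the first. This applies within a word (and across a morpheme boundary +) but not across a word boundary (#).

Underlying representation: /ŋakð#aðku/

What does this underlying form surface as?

[ŋakθ#aðgu]

/ð/ after /k/ (voiceless) → [θ]
/k/ after /ð/ (voiced) → [g]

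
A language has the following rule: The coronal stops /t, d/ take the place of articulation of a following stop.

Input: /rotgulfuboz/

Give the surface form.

[rokgulfuboz]

/t/ before /g/ (velar) → [k]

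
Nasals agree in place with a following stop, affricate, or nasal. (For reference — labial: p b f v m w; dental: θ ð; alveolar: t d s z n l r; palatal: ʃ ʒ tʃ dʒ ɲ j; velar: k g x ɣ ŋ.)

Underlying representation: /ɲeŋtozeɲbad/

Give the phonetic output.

/ŋ/ before /t/ (alveolar) → [n]
/ɲ/ before /b/ (labial) → [m]

[ɲentozembad]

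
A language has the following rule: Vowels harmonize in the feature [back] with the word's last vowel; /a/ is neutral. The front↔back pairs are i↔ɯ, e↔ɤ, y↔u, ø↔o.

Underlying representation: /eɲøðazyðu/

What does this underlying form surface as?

/e/ harmonizes with /u/ ([+back]) → [ɤ]
/ø/ harmonizes with /u/ ([+back]) → [o]
/y/ harmonizes with /u/ ([+back]) → [u]

[ɤɲoðazuðu]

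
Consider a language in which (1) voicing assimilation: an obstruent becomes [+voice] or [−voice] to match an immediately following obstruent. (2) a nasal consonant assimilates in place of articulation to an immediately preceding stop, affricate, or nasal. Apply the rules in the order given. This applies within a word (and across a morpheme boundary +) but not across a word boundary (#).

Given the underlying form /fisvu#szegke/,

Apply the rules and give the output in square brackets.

[fizvu#zzekke]

Rule 1: /s/ before /v/ (voiced) → [z]
Rule 1: /s/ before /z/ (voiced) → [z]
Rule 1: /g/ before /k/ (voiceless) → [k]
After rule 1: fizvu#zzekke
Rule 2: no segment meets the rule's conditions; no change.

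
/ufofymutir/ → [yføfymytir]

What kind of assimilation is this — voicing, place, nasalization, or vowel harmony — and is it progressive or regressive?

/u/→[y] /o/→[ø] /u/→[y].
Vowels agree with the last vowel, so the harmony is regressive.

vowel harmony, regressive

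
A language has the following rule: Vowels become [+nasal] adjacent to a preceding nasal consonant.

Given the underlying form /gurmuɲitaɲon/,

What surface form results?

/u/ after nasal /m/ → [ũ]
/i/ after nasal /ɲ/ → [ĩ]
/o/ after nasal /ɲ/ → [õ]

[gurmũɲĩtaɲõn]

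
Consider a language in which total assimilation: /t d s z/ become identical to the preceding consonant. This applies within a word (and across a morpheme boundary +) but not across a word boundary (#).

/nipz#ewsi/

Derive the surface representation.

/z/ after /p/ → [p] (total assimilation)
/s/ after /w/ → [w] (total assimilation)

[nipp#ewwi]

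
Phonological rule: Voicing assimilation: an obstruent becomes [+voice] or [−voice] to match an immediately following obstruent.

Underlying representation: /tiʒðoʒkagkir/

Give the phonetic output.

[tiʒðoʃkakkir]

/ʒ/ before /k/ (voiceless) → [ʃ]
/g/ before /k/ (voiceless) → [k]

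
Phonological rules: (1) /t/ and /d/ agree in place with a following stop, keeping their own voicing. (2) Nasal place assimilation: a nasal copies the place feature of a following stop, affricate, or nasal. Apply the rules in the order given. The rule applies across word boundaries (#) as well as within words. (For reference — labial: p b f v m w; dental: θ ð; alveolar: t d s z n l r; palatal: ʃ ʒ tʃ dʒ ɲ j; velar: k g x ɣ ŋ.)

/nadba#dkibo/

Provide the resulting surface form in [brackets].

Rule 1: /d/ before /b/ (labial) → [b]
Rule 1: /d/ before /k/ (velar) → [g]
After rule 1: nabba#gkibo
Rule 2: no segment meets the rule's conditions; no change.

[nabba#gkibo]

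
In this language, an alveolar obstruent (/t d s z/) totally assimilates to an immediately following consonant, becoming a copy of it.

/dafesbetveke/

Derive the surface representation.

[dafebbevveke]

/s/ before /b/ → [b] (total assimilation)
/t/ before /v/ → [v] (total assimilation)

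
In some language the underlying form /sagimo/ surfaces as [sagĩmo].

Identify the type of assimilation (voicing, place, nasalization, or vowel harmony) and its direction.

/i/→[ĩ].
Each target copies a feature from the following segment, so the direction is regressive.

nasalization, regressive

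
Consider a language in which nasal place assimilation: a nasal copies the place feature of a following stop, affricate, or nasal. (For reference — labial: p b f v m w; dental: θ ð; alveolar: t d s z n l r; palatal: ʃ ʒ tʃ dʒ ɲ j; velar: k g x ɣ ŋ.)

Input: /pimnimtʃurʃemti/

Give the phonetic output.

[pinniɲtʃurʃenti]

/m/ before /n/ (alveolar) → [n]
/m/ before /tʃ/ (palatal) → [ɲ]
/m/ before /t/ (alveolar) → [n]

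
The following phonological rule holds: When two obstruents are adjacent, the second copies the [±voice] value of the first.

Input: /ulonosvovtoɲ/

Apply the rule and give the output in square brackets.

/v/ after /s/ (voiceless) → [f]
/t/ after /v/ (voiced) → [d]

[ulonosfovdoɲ]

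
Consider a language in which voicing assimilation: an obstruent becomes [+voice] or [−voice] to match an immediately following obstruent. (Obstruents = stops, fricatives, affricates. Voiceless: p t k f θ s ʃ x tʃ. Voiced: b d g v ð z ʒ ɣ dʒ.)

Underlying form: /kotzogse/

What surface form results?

/t/ before /z/ (voiced) → [d]
/g/ before /s/ (voiceless) → [k]

[kodzokse]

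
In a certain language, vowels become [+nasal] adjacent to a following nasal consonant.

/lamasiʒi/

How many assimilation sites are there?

1

/a/ before nasal /m/ → [ã]
1 segment changes.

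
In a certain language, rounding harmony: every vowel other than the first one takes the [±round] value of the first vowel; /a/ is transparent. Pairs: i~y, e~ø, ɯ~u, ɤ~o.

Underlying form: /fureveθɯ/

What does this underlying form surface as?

[furøvøθu]

/e/ harmonizes with /u/ ([+round]) → [ø]
/e/ harmonizes with /u/ ([+round]) → [ø]
/ɯ/ harmonizes with /u/ ([+round]) → [u]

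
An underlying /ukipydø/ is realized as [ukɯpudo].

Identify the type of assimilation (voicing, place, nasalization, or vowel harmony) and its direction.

/i/→[ɯ] /y/→[u] /ø/→[o].
Vowels agree with the first vowel, so the harmony is progressive.

vowel harmony, progressive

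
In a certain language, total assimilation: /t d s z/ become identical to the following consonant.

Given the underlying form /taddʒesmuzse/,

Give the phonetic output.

[tadʒdʒemmusse]

/d/ before /dʒ/ → [dʒ] (total assimilation)
/s/ before /m/ → [m] (total assimilation)
/z/ before /s/ → [s] (total assimilation)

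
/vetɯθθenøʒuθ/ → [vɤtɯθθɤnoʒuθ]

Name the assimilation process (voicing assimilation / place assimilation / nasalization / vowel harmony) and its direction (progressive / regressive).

vowel harmony, regressive

/e/→[ɤ] /e/→[ɤ] /ø/→[o].
Vowels agree with the last vowel, so the harmony is regressive.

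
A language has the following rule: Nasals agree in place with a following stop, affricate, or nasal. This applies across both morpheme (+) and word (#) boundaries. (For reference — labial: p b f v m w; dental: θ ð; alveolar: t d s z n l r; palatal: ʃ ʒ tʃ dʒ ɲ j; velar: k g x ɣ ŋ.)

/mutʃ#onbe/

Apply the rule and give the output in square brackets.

/n/ before /b/ (labial) → [m]

[mutʃ#ombe]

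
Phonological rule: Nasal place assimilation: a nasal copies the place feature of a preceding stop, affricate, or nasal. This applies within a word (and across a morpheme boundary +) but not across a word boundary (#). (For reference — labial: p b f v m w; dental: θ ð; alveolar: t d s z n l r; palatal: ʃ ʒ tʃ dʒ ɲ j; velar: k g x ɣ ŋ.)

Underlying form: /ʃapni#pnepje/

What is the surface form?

[ʃapmi#pmepje]

/n/ after /p/ (labial) → [m]
/n/ after /p/ (labial) → [m]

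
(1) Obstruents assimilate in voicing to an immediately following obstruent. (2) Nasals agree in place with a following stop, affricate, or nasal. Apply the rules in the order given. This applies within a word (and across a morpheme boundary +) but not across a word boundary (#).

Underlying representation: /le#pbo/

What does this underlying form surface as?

Rule 1: /p/ before /b/ (voiced) → [b]
After rule 1: le#bbo
Rule 2: no segment meets the rule's conditions; no change.

[le#bbo]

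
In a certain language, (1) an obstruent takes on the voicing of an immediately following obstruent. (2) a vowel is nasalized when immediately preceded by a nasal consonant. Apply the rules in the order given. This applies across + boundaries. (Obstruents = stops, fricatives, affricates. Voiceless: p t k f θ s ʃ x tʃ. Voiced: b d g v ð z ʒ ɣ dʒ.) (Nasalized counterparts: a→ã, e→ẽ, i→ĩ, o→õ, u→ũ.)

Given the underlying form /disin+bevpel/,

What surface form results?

[disin+befpel]

Rule 1: /v/ before /p/ (voiceless) → [f]
After rule 1: disin+befpel
Rule 2: no segment meets the rule's conditions; no change.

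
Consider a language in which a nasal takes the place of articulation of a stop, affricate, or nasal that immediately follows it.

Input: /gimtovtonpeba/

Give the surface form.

/m/ before /t/ (alveolar) → [n]
/n/ before /p/ (labial) → [m]

[gintovtompeba]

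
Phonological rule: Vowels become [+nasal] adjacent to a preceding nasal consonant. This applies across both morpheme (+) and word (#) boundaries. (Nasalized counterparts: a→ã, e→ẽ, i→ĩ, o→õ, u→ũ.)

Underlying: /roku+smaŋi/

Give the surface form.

[roku+smãŋĩ]

/a/ after nasal /m/ → [ã]
/i/ after nasal /ŋ/ → [ĩ]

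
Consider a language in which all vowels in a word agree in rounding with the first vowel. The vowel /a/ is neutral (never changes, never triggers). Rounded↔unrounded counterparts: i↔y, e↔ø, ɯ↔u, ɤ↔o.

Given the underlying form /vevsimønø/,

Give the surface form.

/ø/ harmonizes with /e/ ([-round]) → [e]
/ø/ harmonizes with /e/ ([-round]) → [e]

[vevsimene]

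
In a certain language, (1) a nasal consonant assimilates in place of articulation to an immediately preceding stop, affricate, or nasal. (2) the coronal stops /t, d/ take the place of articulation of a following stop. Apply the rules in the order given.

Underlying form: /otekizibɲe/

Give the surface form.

Rule 1: /ɲ/ after /b/ (labial) → [m]
After rule 1: otekizibme
Rule 2: no segment meets the rule's conditions; no change.

[otekizibme]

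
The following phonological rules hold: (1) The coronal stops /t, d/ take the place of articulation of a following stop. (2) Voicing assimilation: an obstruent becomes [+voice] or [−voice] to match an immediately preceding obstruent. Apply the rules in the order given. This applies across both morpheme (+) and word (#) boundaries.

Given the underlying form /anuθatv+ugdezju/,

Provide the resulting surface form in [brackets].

[anuθatf+ugdezju]

Rule 1: no segment meets the rule's conditions; no change.
After rule 1: anuθatv+ugdezju
Rule 2: /v/ after /t/ (voiceless) → [f]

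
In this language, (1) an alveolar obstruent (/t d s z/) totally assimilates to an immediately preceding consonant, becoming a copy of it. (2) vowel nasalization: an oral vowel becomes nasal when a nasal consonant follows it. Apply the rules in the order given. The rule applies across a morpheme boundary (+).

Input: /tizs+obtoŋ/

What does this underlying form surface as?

[tizz+obbõŋ]

Rule 1: /s/ after /z/ → [z] (total assimilation)
Rule 1: /t/ after /b/ → [b] (total assimilation)
After rule 1: tizz+obboŋ
Rule 2: /o/ before nasal /ŋ/ → [õ]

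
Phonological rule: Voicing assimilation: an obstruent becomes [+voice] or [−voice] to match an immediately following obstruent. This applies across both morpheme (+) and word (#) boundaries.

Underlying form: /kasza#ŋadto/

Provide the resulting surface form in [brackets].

[kazza#ŋatto]

/s/ before /z/ (voiced) → [z]
/d/ before /t/ (voiceless) → [t]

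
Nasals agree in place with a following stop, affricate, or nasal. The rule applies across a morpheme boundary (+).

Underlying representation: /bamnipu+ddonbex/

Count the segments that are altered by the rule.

/m/ before /n/ (alveolar) → [n]
/n/ before /b/ (labial) → [m]
2 segments change.

2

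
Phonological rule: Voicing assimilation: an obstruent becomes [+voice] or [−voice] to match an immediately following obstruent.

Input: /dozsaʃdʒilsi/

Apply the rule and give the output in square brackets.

[dossaʒdʒilsi]

/z/ before /s/ (voiceless) → [s]
/ʃ/ before /dʒ/ (voiced) → [ʒ]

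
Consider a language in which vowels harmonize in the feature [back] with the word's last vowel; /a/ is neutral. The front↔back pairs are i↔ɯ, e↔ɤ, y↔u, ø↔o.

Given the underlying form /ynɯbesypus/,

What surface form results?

[unɯbɤsupus]

/y/ harmonizes with /u/ ([+back]) → [u]
/e/ harmonizes with /u/ ([+back]) → [ɤ]
/y/ harmonizes with /u/ ([+back]) → [u]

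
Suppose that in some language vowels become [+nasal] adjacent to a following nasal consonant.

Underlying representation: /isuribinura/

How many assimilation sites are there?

/i/ before nasal /n/ → [ĩ]
1 segment changes.

1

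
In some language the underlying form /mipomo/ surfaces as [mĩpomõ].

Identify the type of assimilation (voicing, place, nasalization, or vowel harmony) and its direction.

/i/→[ĩ] /o/→[õ].
Each target copies a feature from the preceding segment, so the direction is progressive.

nasalization, progressive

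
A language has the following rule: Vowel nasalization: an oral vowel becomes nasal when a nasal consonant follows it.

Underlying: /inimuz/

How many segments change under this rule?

/i/ before nasal /n/ → [ĩ]
/i/ before nasal /m/ → [ĩ]
2 segments change.

2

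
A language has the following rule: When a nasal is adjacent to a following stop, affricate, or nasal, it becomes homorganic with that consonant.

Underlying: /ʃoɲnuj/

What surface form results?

/ɲ/ before /n/ (alveolar) → [n]

[ʃonnuj]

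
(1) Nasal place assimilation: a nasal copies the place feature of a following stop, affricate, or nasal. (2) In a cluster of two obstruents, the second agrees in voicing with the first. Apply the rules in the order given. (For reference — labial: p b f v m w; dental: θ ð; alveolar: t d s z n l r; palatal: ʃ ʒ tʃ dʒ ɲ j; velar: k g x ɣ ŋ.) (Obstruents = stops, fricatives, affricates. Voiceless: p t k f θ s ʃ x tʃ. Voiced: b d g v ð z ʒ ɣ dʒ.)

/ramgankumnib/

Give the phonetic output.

[raŋgaŋkunnib]

Rule 1: /m/ before /g/ (velar) → [ŋ]
Rule 1: /n/ before /k/ (velar) → [ŋ]
Rule 1: /m/ before /n/ (alveolar) → [n]
After rule 1: raŋgaŋkunnib
Rule 2: no segment meets the rule's conditions; no change.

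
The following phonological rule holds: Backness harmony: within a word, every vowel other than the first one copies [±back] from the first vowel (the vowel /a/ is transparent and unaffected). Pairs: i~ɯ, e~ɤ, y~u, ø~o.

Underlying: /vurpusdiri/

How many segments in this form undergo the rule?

2

/i/ harmonizes with /u/ ([+back]) → [ɯ]
/i/ harmonizes with /u/ ([+back]) → [ɯ]
2 segments change.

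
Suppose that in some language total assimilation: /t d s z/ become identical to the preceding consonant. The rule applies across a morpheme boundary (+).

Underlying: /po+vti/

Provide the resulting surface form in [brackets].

/t/ after /v/ → [v] (total assimilation)

[po+vvi]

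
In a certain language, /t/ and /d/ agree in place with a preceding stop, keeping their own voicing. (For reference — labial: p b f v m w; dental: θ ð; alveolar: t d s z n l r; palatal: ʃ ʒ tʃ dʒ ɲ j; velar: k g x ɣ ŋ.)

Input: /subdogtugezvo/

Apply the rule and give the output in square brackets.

/d/ after /b/ (labial) → [b]
/t/ after /g/ (velar) → [k]

[subbogkugezvo]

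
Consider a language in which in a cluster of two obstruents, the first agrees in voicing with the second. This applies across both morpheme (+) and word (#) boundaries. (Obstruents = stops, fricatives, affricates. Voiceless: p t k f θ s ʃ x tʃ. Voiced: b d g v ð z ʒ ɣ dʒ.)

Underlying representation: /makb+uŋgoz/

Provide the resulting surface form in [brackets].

[magb+uŋgoz]

/k/ before /b/ (voiced) → [g]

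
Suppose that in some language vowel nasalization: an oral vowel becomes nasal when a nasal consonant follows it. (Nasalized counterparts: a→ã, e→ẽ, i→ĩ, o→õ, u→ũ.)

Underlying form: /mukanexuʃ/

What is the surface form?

[mukãnexuʃ]

/a/ before nasal /n/ → [ã]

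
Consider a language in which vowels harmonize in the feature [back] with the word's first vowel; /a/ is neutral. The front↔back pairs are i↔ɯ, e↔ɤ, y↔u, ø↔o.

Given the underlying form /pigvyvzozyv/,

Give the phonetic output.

/o/ harmonizes with /i/ ([-back]) → [ø]

[pigvyvzøzyv]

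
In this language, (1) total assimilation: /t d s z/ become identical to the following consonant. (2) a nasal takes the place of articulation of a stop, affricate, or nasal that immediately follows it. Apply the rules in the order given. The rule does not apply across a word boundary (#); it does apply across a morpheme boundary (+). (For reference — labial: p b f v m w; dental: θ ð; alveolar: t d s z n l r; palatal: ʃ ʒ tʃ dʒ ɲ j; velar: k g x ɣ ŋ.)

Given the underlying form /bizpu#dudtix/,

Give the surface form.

[bippu#duttix]

Rule 1: /z/ before /p/ → [p] (total assimilation)
Rule 1: /d/ before /t/ → [t] (total assimilation)
After rule 1: bippu#duttix
Rule 2: no segment meets the rule's conditions; no change.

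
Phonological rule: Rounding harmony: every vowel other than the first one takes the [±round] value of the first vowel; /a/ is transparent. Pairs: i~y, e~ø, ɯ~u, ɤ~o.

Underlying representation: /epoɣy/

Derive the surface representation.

[epɤɣi]

/o/ harmonizes with /e/ ([-round]) → [ɤ]
/y/ harmonizes with /e/ ([-round]) → [i]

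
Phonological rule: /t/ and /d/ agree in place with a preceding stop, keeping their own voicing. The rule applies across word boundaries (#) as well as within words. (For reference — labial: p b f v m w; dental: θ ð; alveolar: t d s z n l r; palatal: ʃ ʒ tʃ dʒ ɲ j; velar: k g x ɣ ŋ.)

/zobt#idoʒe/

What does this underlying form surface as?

/t/ after /b/ (labial) → [p]

[zobp#idoʒe]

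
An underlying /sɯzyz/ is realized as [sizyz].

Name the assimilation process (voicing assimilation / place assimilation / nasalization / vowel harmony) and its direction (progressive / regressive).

vowel harmony, regressive

/ɯ/→[i].
Vowels agree with the last vowel, so the harmony is regressive.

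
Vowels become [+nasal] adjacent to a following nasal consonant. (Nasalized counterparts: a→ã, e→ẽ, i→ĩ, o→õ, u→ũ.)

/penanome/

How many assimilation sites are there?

3

/e/ before nasal /n/ → [ẽ]
/a/ before nasal /n/ → [ã]
/o/ before nasal /m/ → [õ]
3 segments change.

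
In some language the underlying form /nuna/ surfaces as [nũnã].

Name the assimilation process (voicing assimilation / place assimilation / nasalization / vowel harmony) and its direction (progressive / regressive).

nasalization, progressive

/u/→[ũ] /a/→[ã].
Each target copies a feature from the preceding segment, so the direction is progressive.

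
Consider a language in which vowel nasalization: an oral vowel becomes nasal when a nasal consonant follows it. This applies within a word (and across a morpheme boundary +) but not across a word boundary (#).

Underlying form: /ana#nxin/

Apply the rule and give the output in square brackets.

/a/ before nasal /n/ → [ã]
/i/ before nasal /n/ → [ĩ]

[ãna#nxĩn]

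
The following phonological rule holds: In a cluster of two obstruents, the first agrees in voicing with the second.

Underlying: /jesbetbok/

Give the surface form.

[jezbedbok]

/s/ before /b/ (voiced) → [z]
/t/ before /b/ (voiced) → [d]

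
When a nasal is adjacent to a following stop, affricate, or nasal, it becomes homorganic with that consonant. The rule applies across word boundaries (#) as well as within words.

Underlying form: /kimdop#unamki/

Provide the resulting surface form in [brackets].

[kindop#unaŋki]

/m/ before /d/ (alveolar) → [n]
/m/ before /k/ (velar) → [ŋ]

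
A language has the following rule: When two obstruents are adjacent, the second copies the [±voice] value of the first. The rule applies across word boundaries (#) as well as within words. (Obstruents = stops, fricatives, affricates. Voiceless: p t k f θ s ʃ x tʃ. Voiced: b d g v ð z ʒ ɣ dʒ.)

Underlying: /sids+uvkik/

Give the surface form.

[sidz+uvgik]

/s/ after /d/ (voiced) → [z]
/k/ after /v/ (voiced) → [g]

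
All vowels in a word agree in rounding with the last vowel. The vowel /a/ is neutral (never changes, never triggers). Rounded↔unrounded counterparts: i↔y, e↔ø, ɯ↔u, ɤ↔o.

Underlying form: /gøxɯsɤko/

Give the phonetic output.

/ɯ/ harmonizes with /o/ ([+round]) → [u]
/ɤ/ harmonizes with /o/ ([+round]) → [o]

[gøxusoko]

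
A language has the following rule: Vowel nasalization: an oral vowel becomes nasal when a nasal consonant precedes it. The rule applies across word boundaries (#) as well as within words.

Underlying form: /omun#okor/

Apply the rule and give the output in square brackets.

/u/ after nasal /m/ → [ũ]
/o/ after nasal /n/ → [õ]

[omũn#õkor]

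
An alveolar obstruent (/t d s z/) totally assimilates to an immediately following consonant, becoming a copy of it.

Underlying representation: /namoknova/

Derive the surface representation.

[namoknova]

no segment meets the rule's conditions; no change.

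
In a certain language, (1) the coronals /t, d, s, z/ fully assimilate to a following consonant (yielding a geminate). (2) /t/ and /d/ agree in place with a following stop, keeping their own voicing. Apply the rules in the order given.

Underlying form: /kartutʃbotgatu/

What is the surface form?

Rule 1: /t/ before /g/ → [g] (total assimilation)
After rule 1: kartutʃboggatu
Rule 2: no segment meets the rule's conditions; no change.

[kartutʃboggatu]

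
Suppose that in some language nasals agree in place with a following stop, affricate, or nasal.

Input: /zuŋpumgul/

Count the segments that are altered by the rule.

/ŋ/ before /p/ (labial) → [m]
/m/ before /g/ (velar) → [ŋ]
2 segments change.

2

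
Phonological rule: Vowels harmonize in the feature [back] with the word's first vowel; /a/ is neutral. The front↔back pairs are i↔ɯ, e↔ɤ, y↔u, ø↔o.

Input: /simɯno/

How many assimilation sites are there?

/ɯ/ harmonizes with /i/ ([-back]) → [i]
/o/ harmonizes with /i/ ([-back]) → [ø]
2 segments change.

2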